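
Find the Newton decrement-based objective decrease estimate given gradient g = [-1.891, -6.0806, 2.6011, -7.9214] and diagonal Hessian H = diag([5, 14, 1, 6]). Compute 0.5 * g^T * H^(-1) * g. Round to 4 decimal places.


Step 1: H is diagonal, so H^(-1) * g = [-0.3782, -0.4343, 2.6011, -1.3202].
Step 2: g^T H^(-1) g = sum_i g_i^2 / H_ii
  = (-1.891)^2/5 + (-6.0806)^2/14 + (2.6011)^2/1 + (-7.9214)^2/6
  = 0.7152 + 2.641 + 6.7657 + 10.4581 = 20.58
Step 3: Objective decrease = 0.5 * g^T H^(-1) g = 10.29


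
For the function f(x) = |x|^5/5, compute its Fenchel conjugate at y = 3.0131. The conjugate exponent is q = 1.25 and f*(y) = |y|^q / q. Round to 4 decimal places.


The conjugate exponent q satisfies 1/p + 1/q = 1.
p = 5, so q = 5/(5 - 1) = 1.25
|y|^q = 3.0131^1.25 = 3.9698
f*(3.0131) = 3.9698 / 1.25 = 3.1758


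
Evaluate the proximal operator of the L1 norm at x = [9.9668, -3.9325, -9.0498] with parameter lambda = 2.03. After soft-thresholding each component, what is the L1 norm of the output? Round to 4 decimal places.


Soft-thresholding with lambda = 2.03:
prox(9.9668) = sign(9.9668)*max(|9.9668| - 2.03, 0) = 7.9368
prox(-3.9325) = sign(-3.9325)*max(|-3.9325| - 2.03, 0) = -1.9025
prox(-9.0498) = sign(-9.0498)*max(|-9.0498| - 2.03, 0) = -7.0198
prox(x) = [7.9368, -1.9025, -7.0198]
||prox(x)||_1 = 7.9368 + 1.9025 + 7.0198 = 16.8591


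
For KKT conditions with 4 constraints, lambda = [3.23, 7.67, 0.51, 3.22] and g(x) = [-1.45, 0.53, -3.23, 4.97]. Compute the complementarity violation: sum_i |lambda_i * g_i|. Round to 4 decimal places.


KKT complementary slackness check:
lambda_1 * g_1 = 3.23 * -1.45 = -4.6835
lambda_2 * g_2 = 7.67 * 0.53 = 4.0651
lambda_3 * g_3 = 0.51 * -3.23 = -1.6473
lambda_4 * g_4 = 3.22 * 4.97 = 16.0034
Total violation = 4.6835 + 4.0651 + 1.6473 + 16.0034 = 26.3993


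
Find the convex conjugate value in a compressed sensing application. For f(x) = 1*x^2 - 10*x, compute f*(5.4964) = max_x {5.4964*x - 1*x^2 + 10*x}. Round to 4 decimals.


f*(y) = sup_x {y*x - a*x^2 - b*x} = sup_x {(y-b)*x - a*x^2}
FOC: (y - b) - 2a*x = 0 => x* = (y - b)/(2a)
x* = (5.4964 + 10)/(2*1) = 7.7482
f*(5.4964) = (y-b)^2/(4a) = (5.4964 + 10)^2/(4*1)
= 240.1384/4 = 60.0346


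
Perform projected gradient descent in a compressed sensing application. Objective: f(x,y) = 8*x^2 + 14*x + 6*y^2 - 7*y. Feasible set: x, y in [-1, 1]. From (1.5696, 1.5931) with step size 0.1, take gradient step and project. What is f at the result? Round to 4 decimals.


Step 1: Compute gradient at (1.5696, 1.5931).
grad_x = 2*8*1.5696 + 14 = 39.1136
grad_y = 2*6*1.5931 - 7 = 12.1172
Step 2: Gradient step.
x_raw = 1.5696 - 0.1*39.1136 = -2.3418
y_raw = 1.5931 - 0.1*12.1172 = 0.3814
Step 3: Project onto [-1, 1].
x_proj = clip(-2.3418) = -1.0
y_proj = clip(0.3814) = 0.3814
Step 4: Evaluate f.
f(-1.0, 0.3814) = -7.797


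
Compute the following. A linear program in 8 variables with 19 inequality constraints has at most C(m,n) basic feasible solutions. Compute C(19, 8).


Each vertex corresponds to some choice of n active constraints out of m, so the number of vertices is at most C(m, n) = m! / (n!(m-n)!).
m = 19, n = 8
Numerator: 19 * 18 * 17 * 16 * 15 * 14 * 13 * 12
Denominator: 8! = 40320
C(19, 8) = 75582


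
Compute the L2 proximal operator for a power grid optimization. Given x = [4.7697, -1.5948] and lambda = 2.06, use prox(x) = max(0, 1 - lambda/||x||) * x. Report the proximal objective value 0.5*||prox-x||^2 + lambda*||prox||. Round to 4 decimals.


Step 1: Compute ||x||.
||x|| = 5.0293
Step 2: Compute scaling factor.
scale = max(0, 1 - 2.06/5.0293) = 0.5904
Step 3: prox(x) = [2.816, -0.9416]
||prox(x)|| = 2.9693
Step 4: Proximal objective.
0.5*||prox-x||^2 = 2.1218
lambda*||prox|| = 6.1168
Total = 8.2385


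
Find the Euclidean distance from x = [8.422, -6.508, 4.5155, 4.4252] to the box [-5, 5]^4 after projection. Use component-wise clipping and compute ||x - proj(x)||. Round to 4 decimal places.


Project each component onto [-5, 5].
clip(8.422) = 5.0, clip(-6.508) = -5.0, clip(4.5155) = 4.5155, clip(4.4252) = 4.4252
Projection = [5.0, -5.0, 4.5155, 4.4252]
Squared diffs: [11.7101, 2.2741, 0.0, 0.0]
Distance = sqrt(13.9842) = 3.7395


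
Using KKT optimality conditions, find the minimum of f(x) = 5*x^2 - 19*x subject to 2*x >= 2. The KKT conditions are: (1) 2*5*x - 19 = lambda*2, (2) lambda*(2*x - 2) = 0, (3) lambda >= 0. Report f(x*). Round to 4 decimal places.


Step 1: Try lambda = 0 (constraint inactive).
Stationarity: 2*5*x - 19 = 0
x* = 19/(2*5) = 1.9
Check constraint: 2*1.9 = 3.8 >= 2 -- satisfied.
Step 2: Compute optimal value.
f(x*) = 5*1.9^2 - 19*1.9 = -18.05


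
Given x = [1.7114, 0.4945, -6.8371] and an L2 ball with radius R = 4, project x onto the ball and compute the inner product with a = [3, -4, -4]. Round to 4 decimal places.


Step 1: Compute ||x|| (intermediates to 6 decimals).
||x|| = sqrt(1.7114^2 + 0.4945^2 + (-6.8371)^2) = 7.065363
Step 2: Project.
Since ||x|| > R, scale = R/||x|| = 4/7.065363 = 0.566142, proj(x) = scale * x
proj(x) = [0.968895, 0.279957, -3.870769]
Step 3: Dot product.
a^T * proj(x) = 3*0.968895 - 4*0.279957 - 4*(-3.870769) = 17.2699


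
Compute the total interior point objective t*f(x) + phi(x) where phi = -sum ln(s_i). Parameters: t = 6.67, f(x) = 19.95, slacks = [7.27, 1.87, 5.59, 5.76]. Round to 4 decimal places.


Step 1: Compute log-barrier.
ln values: [1.9838, 0.6259, 1.721, 1.7509]
phi = -(1.9838 + 0.6259 + 1.721 + 1.7509) = -6.0816
Step 2: Compute augmented objective.
t*f(x) = 6.67*19.95 = 133.0665
Total = 133.0665 - 6.0816 = 126.9849


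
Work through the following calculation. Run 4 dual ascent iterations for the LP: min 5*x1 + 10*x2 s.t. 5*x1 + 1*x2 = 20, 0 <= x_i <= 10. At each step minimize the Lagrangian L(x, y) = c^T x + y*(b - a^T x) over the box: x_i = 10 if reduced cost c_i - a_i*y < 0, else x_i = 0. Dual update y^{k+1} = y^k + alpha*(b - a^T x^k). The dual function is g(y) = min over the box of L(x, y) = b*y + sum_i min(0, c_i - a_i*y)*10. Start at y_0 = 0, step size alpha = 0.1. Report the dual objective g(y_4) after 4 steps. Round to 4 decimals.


Dual ascent for LP: min 5*x1 + 10*x2, 5*x1 + 1*x2 = 20, 0 <= x_i <= 10
Step 1: y^k = 0.0, reduced costs: (5.0, 10.0)
  x^k = (0.0, 0.0), subgradient = b - a^T x = 20.0
  y^{k+1} = 0.0 + 0.1*20.0 = 2.0
Step 2: y^k = 2.0, reduced costs: (-5.0, 8.0)
  x^k = (10.0, 0.0), subgradient = b - a^T x = -30.0
  y^{k+1} = 2.0 + 0.1*-30.0 = -1.0
Step 3: y^k = -1.0, reduced costs: (10.0, 11.0)
  x^k = (0.0, 0.0), subgradient = b - a^T x = 20.0
  y^{k+1} = -1.0 + 0.1*20.0 = 1.0
Step 4: y^k = 1.0, reduced costs: (0.0, 9.0)
  x^k = (0.0, 0.0), subgradient = b - a^T x = 20.0
  y^{k+1} = 1.0 + 0.1*20.0 = 3.0
Dual objective at y_4 = 3.0: reduced costs (-10.0, 7.0), box minimizer x = (10.0, 0.0)
g(y_4) = b*y + (c1 - a1*y)*x1 + (c2 - a2*y)*x2 = 20*3.0 + (-10.0)*10.0 + 7.0*0.0 = 60.0 - 100.0 + 0.0 = -40.0


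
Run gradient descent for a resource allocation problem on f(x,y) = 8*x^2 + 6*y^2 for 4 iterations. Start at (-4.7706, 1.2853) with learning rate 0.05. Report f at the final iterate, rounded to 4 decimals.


Gradient descent on f(x,y) = 8*x^2 + 6*y^2.
Starting point: (-4.7706, 1.2853), alpha = 0.05
Step 1: grad_x = 2*8*-4.7706 = -76.3296, grad_y = 2*6*1.2853 = 15.4236
  x_1 = -4.7706 - 0.05*-76.3296 = -0.9541
  y_1 = 1.2853 - 0.05*15.4236 = 0.5141
Step 2: grad_x = 2*8*-0.9541 = -15.2659, grad_y = 2*6*0.5141 = 6.1694
  x_2 = -0.9541 - 0.05*-15.2659 = -0.1908
  y_2 = 0.5141 - 0.05*6.1694 = 0.2056
Step 3: grad_x = 2*8*-0.1908 = -3.0532, grad_y = 2*6*0.2056 = 2.4678
  x_3 = -0.1908 - 0.05*-3.0532 = -0.0382
  y_3 = 0.2056 - 0.05*2.4678 = 0.0823
Step 4: grad_x = 2*8*-0.0382 = -0.6106, grad_y = 2*6*0.0823 = 0.9871
  x_4 = -0.0382 - 0.05*-0.6106 = -0.0076
  y_4 = 0.0823 - 0.05*0.9871 = 0.0329
f(-0.0076, 0.0329) = 8*(-0.0076)^2 + 6*0.0329^2 = 0.007


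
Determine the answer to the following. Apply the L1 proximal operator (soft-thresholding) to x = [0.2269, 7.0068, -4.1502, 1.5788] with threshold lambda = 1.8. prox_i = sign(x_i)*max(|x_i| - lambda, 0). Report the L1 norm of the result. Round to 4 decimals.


Soft-thresholding with lambda = 1.8:
prox(0.2269) = sign(0.2269)*max(|0.2269| - 1.8, 0) = 0.0
prox(7.0068) = sign(7.0068)*max(|7.0068| - 1.8, 0) = 5.2068
prox(-4.1502) = sign(-4.1502)*max(|-4.1502| - 1.8, 0) = -2.3502
prox(1.5788) = sign(1.5788)*max(|1.5788| - 1.8, 0) = 0.0
prox(x) = [0.0, 5.2068, -2.3502, 0.0]
||prox(x)||_1 = 0.0 + 5.2068 + 2.3502 + 0.0 = 7.557


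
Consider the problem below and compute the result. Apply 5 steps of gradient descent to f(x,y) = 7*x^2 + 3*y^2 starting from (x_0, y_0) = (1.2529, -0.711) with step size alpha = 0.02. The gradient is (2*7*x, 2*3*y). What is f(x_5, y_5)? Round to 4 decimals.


Gradient descent on f(x,y) = 7*x^2 + 3*y^2.
Starting point: (1.2529, -0.711), alpha = 0.02
Step 1: grad_x = 2*7*1.2529 = 17.5406, grad_y = 2*3*-0.711 = -4.266
  x_1 = 1.2529 - 0.02*17.5406 = 0.9021
  y_1 = -0.711 - 0.02*-4.266 = -0.6257
Step 2: grad_x = 2*7*0.9021 = 12.6292, grad_y = 2*3*-0.6257 = -3.7541
  x_2 = 0.9021 - 0.02*12.6292 = 0.6495
  y_2 = -0.6257 - 0.02*-3.7541 = -0.5506
Step 3: grad_x = 2*7*0.6495 = 9.093, grad_y = 2*3*-0.5506 = -3.3036
  x_3 = 0.6495 - 0.02*9.093 = 0.4676
  y_3 = -0.5506 - 0.02*-3.3036 = -0.4845
Step 4: grad_x = 2*7*0.4676 = 6.547, grad_y = 2*3*-0.4845 = -2.9072
  x_4 = 0.4676 - 0.02*6.547 = 0.3367
  y_4 = -0.4845 - 0.02*-2.9072 = -0.4264
Step 5: grad_x = 2*7*0.3367 = 4.7138, grad_y = 2*3*-0.4264 = -2.5583
  x_5 = 0.3367 - 0.02*4.7138 = 0.2424
  y_5 = -0.4264 - 0.02*-2.5583 = -0.3752
f(0.2424, -0.3752) = 7*0.2424^2 + 3*(-0.3752)^2 = 0.8338


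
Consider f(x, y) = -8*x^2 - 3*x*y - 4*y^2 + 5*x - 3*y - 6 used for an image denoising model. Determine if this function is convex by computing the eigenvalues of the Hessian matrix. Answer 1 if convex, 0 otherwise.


The Hessian of f(x,y) = -8*x^2 - 3*x*y - 4*y^2 + 5*x - 3*y - 6 is:
H = [[-16, -3], [-3, -8]]
Trace = -16 - 8 = -24
Determinant = -16*-8 - (-3)^2 = 119
Discriminant = (-24)^2 - 4*119 = 100.0
Eigenvalues: lambda_1 = -17.0, lambda_2 = -7.0
The function is not convex.

0


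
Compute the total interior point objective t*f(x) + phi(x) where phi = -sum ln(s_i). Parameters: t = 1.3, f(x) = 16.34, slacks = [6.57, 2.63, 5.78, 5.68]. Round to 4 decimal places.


Step 1: Compute log-barrier.
ln values: [1.8825, 0.967, 1.7544, 1.737]
phi = -(1.8825 + 0.967 + 1.7544 + 1.737) = -6.3409
Step 2: Compute augmented objective.
t*f(x) = 1.3*16.34 = 21.242
Total = 21.242 - 6.3409 = 14.9011


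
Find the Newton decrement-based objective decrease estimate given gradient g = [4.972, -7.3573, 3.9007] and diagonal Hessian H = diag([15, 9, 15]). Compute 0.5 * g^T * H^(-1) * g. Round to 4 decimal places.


Step 1: H is diagonal, so H^(-1) * g = [0.3315, -0.8175, 0.26].
Step 2: g^T H^(-1) g = sum_i g_i^2 / H_ii
  = (4.972)^2/15 + (-7.3573)^2/9 + (3.9007)^2/15
  = 1.6481 + 6.0144 + 1.0144 = 8.6768
Step 3: Objective decrease = 0.5 * g^T H^(-1) g = 4.3384


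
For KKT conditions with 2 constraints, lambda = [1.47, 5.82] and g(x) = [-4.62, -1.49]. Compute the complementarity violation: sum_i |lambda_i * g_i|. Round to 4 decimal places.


KKT complementary slackness check:
lambda_1 * g_1 = 1.47 * -4.62 = -6.7914
lambda_2 * g_2 = 5.82 * -1.49 = -8.6718
Total violation = 6.7914 + 8.6718 = 15.4632


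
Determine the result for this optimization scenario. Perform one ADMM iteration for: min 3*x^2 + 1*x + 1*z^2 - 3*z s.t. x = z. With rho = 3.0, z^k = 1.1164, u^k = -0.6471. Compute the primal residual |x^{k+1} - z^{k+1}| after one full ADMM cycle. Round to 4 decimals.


ADMM iteration with rho = 3.0, z^k = 1.1164, u^k = -0.6471
Step 1: x-update.
Minimize 3*x^2 + 1*x + (3.0/2)*(x - 1.1164 - 0.6471)^2
FOC: (2*3 + 3.0)*x = -1 + 3.0*(1.1164 + 0.6471)
x^{k+1} = 0.4767
Step 2: z-update.
Minimize 1*z^2 - 3*z + (3.0/2)*(0.4767 - z - 0.6471)^2
FOC: (2*1 + 3.0)*z = 3 + 3.0*(0.4767 - 0.6471)
z^{k+1} = 0.4978
Step 3: u-update.
u^{k+1} = -0.6471 + 0.4767 - 0.4978 = -0.6682
Step 4: Primal residual = |0.4767 - 0.4978| = 0.0211


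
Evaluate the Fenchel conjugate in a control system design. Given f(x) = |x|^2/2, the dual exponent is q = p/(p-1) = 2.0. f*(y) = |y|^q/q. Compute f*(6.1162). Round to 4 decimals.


The conjugate exponent q satisfies 1/p + 1/q = 1.
p = 2, so q = 2/(2 - 1) = 2.0
|y|^q = 6.1162^2.0 = 37.4079
f*(6.1162) = 37.4079 / 2.0 = 18.704


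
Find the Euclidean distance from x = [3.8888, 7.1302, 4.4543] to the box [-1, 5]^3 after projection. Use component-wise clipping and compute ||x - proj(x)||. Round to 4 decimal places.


Project each component onto [-1, 5].
clip(3.8888) = 3.8888, clip(7.1302) = 5.0, clip(4.4543) = 4.4543
Projection = [3.8888, 5.0, 4.4543]
Squared diffs: [0.0, 4.5378, 0.0]
Distance = sqrt(4.5378) = 2.1302


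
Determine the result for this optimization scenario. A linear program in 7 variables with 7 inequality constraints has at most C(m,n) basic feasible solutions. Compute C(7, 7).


Each vertex corresponds to some choice of n active constraints out of m, so the number of vertices is at most C(m, n) = m! / (n!(m-n)!).
m = 7, n = 7
Numerator: 7 * 6 * 5 * 4 * 3 * 2 * 1
Denominator: 7! = 5040
C(7, 7) = 1


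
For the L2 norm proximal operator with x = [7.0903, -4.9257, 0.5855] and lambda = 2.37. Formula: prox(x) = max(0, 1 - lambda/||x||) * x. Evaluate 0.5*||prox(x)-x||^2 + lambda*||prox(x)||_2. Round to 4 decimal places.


Step 1: Compute ||x||.
||x|| = 8.6532
Step 2: Compute scaling factor.
scale = max(0, 1 - 2.37/8.6532) = 0.7261
Step 3: prox(x) = [5.1484, -3.5766, 0.4251]
||prox(x)|| = 6.2832
Step 4: Proximal objective.
0.5*||prox-x||^2 = 2.8085
lambda*||prox|| = 14.8912
Total = 17.6996


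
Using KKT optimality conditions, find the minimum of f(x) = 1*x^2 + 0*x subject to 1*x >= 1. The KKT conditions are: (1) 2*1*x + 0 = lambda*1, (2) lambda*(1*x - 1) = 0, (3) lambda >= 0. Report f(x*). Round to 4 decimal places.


Step 1: Try lambda = 0 (constraint inactive).
x_unc = 0/(2*1) = 0.0
Check: 1*0.0 = 0.0 < 1 -- violated!
Step 2: Constraint must be active: 1*x = 1
x* = 1/1 = 1.0
lambda = (2*1*1.0 + 0)/1 = 2.0
Step 3: Compute optimal value.
f(x*) = 1*1.0^2 + 0*1.0 = 1.0


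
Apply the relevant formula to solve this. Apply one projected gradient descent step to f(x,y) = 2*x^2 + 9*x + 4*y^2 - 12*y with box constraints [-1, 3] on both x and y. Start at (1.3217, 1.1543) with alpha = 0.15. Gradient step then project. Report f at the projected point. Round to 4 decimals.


Step 1: Compute gradient at (1.3217, 1.1543).
grad_x = 2*2*1.3217 + 9 = 14.2868
grad_y = 2*4*1.1543 - 12 = -2.7656
Step 2: Gradient step.
x_raw = 1.3217 - 0.15*14.2868 = -0.8213
y_raw = 1.1543 - 0.15*-2.7656 = 1.5691
Step 3: Project onto [-1, 3].
x_proj = clip(-0.8213) = -0.8213
y_proj = clip(1.5691) = 1.5691
Step 4: Evaluate f.
f(-0.8213, 1.5691) = -15.0236


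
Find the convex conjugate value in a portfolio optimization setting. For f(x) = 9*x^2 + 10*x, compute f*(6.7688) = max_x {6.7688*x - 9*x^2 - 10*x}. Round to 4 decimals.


f*(y) = sup_x {y*x - a*x^2 - b*x} = sup_x {(y-b)*x - a*x^2}
FOC: (y - b) - 2a*x = 0 => x* = (y - b)/(2a)
x* = (6.7688 - 10)/(2*9) = -0.1795
f*(6.7688) = (y-b)^2/(4a) = (6.7688 - 10)^2/(4*9)
= 10.4407/36 = 0.29


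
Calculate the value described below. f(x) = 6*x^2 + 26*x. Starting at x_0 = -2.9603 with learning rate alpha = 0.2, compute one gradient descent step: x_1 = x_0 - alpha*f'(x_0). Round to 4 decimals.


We compute the gradient at x_0 and apply the update.
f'(x) = 12*x + 26
f'(-2.9603) = 12*-2.9603 + 26 = -9.5236
x_1 = -2.9603 - 0.2*-9.5236 = -1.0556


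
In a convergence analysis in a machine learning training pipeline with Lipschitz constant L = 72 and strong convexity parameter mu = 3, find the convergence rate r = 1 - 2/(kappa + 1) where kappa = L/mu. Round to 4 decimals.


Step 1: Compute the condition number.
kappa = L/mu = 72/3 = 24.0
Step 2: Compute the convergence rate.
r = 1 - 2/(kappa + 1) = 1 - 2*mu/(L + mu) = (L - mu)/(L + mu) = 69/75 = 0.92


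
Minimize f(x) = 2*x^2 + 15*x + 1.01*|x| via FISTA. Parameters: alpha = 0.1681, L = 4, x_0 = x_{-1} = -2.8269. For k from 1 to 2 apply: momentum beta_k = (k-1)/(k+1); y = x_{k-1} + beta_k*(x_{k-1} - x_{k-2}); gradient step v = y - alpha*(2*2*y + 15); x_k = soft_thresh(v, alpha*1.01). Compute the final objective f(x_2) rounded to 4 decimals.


FISTA on f(x) = 2*x^2 + 15*x + 1.01*|x|
L = 4, alpha = 0.1681
Iteration 1: beta = 0.0, y = -2.8269 + 0.0*(-2.8269 + 2.8269) = -2.8269
  grad(y) = 3.6924, v = y - alpha*grad = -3.4476
  prox(v) = soft_thresh(-3.4476, 0.1698) = -3.2778
Iteration 2: beta = 0.3333, y = -3.2778 + 0.3333*(-3.2778 + 2.8269) = -3.4281
  grad(y) = 1.2875, v = y - alpha*grad = -3.6446
  prox(v) = soft_thresh(-3.6446, 0.1698) = -3.4748
f(x_2) = 2*(-3.4748)^2 + 15*(-3.4748) + 1.01*|-3.4748| = -24.464


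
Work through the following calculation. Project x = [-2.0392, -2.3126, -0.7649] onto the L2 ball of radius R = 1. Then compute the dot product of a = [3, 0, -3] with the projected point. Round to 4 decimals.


Step 1: Compute ||x|| (intermediates to 6 decimals).
||x|| = sqrt((-2.0392)^2 + (-2.3126)^2 + (-0.7649)^2) = 3.176716
Step 2: Project.
Since ||x|| > R, scale = R/||x|| = 1/3.176716 = 0.31479, proj(x) = scale * x
proj(x) = [-0.64192, -0.727983, -0.240783]
Step 3: Dot product.
a^T * proj(x) = 3*(-0.64192) + 0*(-0.727983) - 3*(-0.240783) = -1.2034


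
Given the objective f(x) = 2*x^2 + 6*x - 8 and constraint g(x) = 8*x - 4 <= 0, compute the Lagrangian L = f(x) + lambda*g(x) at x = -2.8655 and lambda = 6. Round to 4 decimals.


Step 1: Evaluate f(x).
f(-2.8655) = 2*(-2.8655)^2 + 6*(-2.8655) - 8 = -8.7708
Step 2: Evaluate g(x).
g(-2.8655) = 8*-2.8655 - 4 = -26.924
Step 3: Compute Lagrangian.
L = -8.7708 + 6*-26.924 = -170.3148


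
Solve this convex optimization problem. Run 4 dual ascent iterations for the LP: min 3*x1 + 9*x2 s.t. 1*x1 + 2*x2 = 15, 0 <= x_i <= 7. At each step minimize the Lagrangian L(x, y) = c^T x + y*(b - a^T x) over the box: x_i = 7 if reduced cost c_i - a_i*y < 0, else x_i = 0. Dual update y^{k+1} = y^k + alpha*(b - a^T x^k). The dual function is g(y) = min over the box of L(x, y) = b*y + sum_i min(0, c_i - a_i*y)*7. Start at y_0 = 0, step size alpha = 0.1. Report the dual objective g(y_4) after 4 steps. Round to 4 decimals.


Dual ascent for LP: min 3*x1 + 9*x2, 1*x1 + 2*x2 = 15, 0 <= x_i <= 7
Step 1: y^k = 0.0, reduced costs: (3.0, 9.0)
  x^k = (0.0, 0.0), subgradient = b - a^T x = 15.0
  y^{k+1} = 0.0 + 0.1*15.0 = 1.5
Step 2: y^k = 1.5, reduced costs: (1.5, 6.0)
  x^k = (0.0, 0.0), subgradient = b - a^T x = 15.0
  y^{k+1} = 1.5 + 0.1*15.0 = 3.0
Step 3: y^k = 3.0, reduced costs: (0.0, 3.0)
  x^k = (0.0, 0.0), subgradient = b - a^T x = 15.0
  y^{k+1} = 3.0 + 0.1*15.0 = 4.5
Step 4: y^k = 4.5, reduced costs: (-1.5, 0.0)
  x^k = (7.0, 0.0), subgradient = b - a^T x = 8.0
  y^{k+1} = 4.5 + 0.1*8.0 = 5.3
Dual objective at y_4 = 5.3: reduced costs (-2.3, -1.6), box minimizer x = (7.0, 7.0)
g(y_4) = b*y + (c1 - a1*y)*x1 + (c2 - a2*y)*x2 = 15*5.3 + (-2.3)*7.0 + (-1.6)*7.0 = 79.5 - 16.1 - 11.2 = 52.2


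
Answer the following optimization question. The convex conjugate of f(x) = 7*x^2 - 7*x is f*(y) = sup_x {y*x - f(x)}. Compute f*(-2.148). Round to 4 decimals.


f*(y) = sup_x {y*x - a*x^2 - b*x} = sup_x {(y-b)*x - a*x^2}
FOC: (y - b) - 2a*x = 0 => x* = (y - b)/(2a)
x* = (-2.148 + 7)/(2*7) = 0.3466
f*(-2.148) = (y-b)^2/(4a) = (-2.148 + 7)^2/(4*7)
= 23.5419/28 = 0.8408


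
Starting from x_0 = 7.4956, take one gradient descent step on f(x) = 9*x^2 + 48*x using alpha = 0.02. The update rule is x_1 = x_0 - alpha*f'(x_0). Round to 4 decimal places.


We compute the gradient at x_0 and apply the update.
f'(x) = 18*x + 48
f'(7.4956) = 18*7.4956 + 48 = 182.9208
x_1 = 7.4956 - 0.02*182.9208 = 3.8372


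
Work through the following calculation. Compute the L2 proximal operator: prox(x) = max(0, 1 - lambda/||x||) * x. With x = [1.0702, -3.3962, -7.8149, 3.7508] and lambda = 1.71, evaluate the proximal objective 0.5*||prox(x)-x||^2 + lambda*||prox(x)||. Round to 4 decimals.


Step 1: Compute ||x||.
||x|| = 9.3713
Step 2: Compute scaling factor.
scale = max(0, 1 - 1.71/9.3713) = 0.8175
Step 3: prox(x) = [0.8749, -2.7765, -6.3889, 3.0664]
||prox(x)|| = 7.6613
Step 4: Proximal objective.
0.5*||prox-x||^2 = 1.4621
lambda*||prox|| = 13.1008
Total = 14.5628


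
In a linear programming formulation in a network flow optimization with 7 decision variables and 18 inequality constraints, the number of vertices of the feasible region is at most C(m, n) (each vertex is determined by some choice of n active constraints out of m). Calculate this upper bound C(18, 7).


Each vertex corresponds to some choice of n active constraints out of m, so the number of vertices is at most C(m, n) = m! / (n!(m-n)!).
m = 18, n = 7
Numerator: 18 * 17 * 16 * 15 * 14 * 13 * 12
Denominator: 7! = 5040
C(18, 7) = 31824


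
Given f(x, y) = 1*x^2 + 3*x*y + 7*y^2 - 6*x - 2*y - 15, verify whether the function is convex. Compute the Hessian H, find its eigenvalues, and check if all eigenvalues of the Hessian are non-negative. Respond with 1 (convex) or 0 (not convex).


The Hessian of f(x,y) = 1*x^2 + 3*x*y + 7*y^2 - 6*x - 2*y - 15 is:
H = [[2, 3], [3, 14]]
Trace = 2 + 14 = 16
Determinant = 2*14 - (3)^2 = 19
Discriminant = (16)^2 - 4*19 = 180.0
Eigenvalues: lambda_1 = 1.2918, lambda_2 = 14.7082
The function is convex.

1


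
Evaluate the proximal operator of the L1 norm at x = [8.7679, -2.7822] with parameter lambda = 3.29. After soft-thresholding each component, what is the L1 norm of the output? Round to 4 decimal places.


Soft-thresholding with lambda = 3.29:
prox(8.7679) = sign(8.7679)*max(|8.7679| - 3.29, 0) = 5.4779
prox(-2.7822) = sign(-2.7822)*max(|-2.7822| - 3.29, 0) = 0.0
prox(x) = [5.4779, 0.0]
||prox(x)||_1 = 5.4779 + 0.0 = 5.4779


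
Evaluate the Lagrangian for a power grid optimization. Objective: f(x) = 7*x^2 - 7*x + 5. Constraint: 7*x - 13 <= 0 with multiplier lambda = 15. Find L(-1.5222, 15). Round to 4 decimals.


Step 1: Evaluate f(x).
f(-1.5222) = 7*(-1.5222)^2 - 7*(-1.5222) + 5 = 31.875
Step 2: Evaluate g(x).
g(-1.5222) = 7*-1.5222 - 13 = -23.6554
Step 3: Compute Lagrangian.
L = 31.875 + 15*-23.6554 = -322.956


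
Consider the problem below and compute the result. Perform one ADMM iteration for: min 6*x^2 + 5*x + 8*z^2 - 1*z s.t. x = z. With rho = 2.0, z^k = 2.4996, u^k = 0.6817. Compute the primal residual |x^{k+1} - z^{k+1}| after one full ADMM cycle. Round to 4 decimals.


ADMM iteration with rho = 2.0, z^k = 2.4996, u^k = 0.6817
Step 1: x-update.
Minimize 6*x^2 + 5*x + (2.0/2)*(x - 2.4996 + 0.6817)^2
FOC: (2*6 + 2.0)*x = -5 + 2.0*(2.4996 - 0.6817)
x^{k+1} = -0.0974
Step 2: z-update.
Minimize 8*z^2 - 1*z + (2.0/2)*(-0.0974 - z + 0.6817)^2
FOC: (2*8 + 2.0)*z = 1 + 2.0*(-0.0974 + 0.6817)
z^{k+1} = 0.1205
Step 3: u-update.
u^{k+1} = 0.6817 - 0.0974 - 0.1205 = 0.4638
Step 4: Primal residual = |-0.0974 - 0.1205| = 0.2179


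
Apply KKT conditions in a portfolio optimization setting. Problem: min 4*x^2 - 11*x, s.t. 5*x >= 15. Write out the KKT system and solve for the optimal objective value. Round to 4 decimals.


Step 1: Try lambda = 0 (constraint inactive).
x_unc = 11/(2*4) = 1.375
Check: 5*1.375 = 6.875 < 15 -- violated!
Step 2: Constraint must be active: 5*x = 15
x* = 15/5 = 3.0
lambda = (2*4*3.0 - 11)/5 = 2.6
Step 3: Compute optimal value.
f(x*) = 4*3.0^2 - 11*3.0 = 3.0


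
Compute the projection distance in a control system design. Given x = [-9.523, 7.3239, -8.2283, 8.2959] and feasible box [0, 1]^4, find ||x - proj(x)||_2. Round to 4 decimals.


Project each component onto [0, 1].
clip(-9.523) = 0.0, clip(7.3239) = 1.0, clip(-8.2283) = 0.0, clip(8.2959) = 1.0
Projection = [0.0, 1.0, 0.0, 1.0]
Squared diffs: [90.6875, 39.9917, 67.7049, 53.2302]
Distance = sqrt(251.6143) = 15.8624


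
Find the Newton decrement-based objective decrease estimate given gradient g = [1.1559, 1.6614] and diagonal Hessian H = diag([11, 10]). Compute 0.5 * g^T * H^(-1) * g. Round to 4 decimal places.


Step 1: H is diagonal, so H^(-1) * g = [0.1051, 0.1661].
Step 2: g^T H^(-1) g = sum_i g_i^2 / H_ii
  = (1.1559)^2/11 + (1.6614)^2/10
  = 0.1215 + 0.276 = 0.3975
Step 3: Objective decrease = 0.5 * g^T H^(-1) g = 0.1987


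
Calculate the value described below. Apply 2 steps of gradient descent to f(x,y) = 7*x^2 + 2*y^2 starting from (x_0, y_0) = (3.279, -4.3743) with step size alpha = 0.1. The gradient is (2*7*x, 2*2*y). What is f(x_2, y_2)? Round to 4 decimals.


Gradient descent on f(x,y) = 7*x^2 + 2*y^2.
Starting point: (3.279, -4.3743), alpha = 0.1
Step 1: grad_x = 2*7*3.279 = 45.906, grad_y = 2*2*-4.3743 = -17.4972
  x_1 = 3.279 - 0.1*45.906 = -1.3116
  y_1 = -4.3743 - 0.1*-17.4972 = -2.6246
Step 2: grad_x = 2*7*-1.3116 = -18.3624, grad_y = 2*2*-2.6246 = -10.4983
  x_2 = -1.3116 - 0.1*-18.3624 = 0.5246
  y_2 = -2.6246 - 0.1*-10.4983 = -1.5747
f(0.5246, -1.5747) = 7*0.5246^2 + 2*(-1.5747)^2 = 6.8864


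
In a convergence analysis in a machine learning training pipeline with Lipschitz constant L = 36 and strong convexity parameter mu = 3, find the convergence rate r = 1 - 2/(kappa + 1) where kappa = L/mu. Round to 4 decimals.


Step 1: Compute the condition number.
kappa = L/mu = 36/3 = 12.0
Step 2: Compute the convergence rate.
r = 1 - 2/(kappa + 1) = 1 - 2*mu/(L + mu) = (L - mu)/(L + mu) = 33/39 = 0.8462


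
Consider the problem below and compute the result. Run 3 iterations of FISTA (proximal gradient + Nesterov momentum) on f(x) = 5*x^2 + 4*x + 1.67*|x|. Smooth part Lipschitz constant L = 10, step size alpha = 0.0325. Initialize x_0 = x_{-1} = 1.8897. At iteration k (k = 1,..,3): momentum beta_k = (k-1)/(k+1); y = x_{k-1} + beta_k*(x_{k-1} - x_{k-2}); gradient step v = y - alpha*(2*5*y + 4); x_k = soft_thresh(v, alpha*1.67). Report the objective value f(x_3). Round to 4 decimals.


FISTA on f(x) = 5*x^2 + 4*x + 1.67*|x|
L = 10, alpha = 0.0325
Iteration 1: beta = 0.0, y = 1.8897 + 0.0*(1.8897 - 1.8897) = 1.8897
  grad(y) = 22.897, v = y - alpha*grad = 1.1455
  prox(v) = soft_thresh(1.1455, 0.0543) = 1.0913
Iteration 2: beta = 0.3333, y = 1.0913 + 0.3333*(1.0913 - 1.8897) = 0.8251
  grad(y) = 12.2513, v = y - alpha*grad = 0.427
  prox(v) = soft_thresh(0.427, 0.0543) = 0.3727
Iteration 3: beta = 0.5, y = 0.3727 + 0.5*(0.3727 - 1.0913) = 0.0134
  grad(y) = 4.134, v = y - alpha*grad = -0.121
  prox(v) = soft_thresh(-0.121, 0.0543) = -0.0667
f(x_3) = 5*(-0.0667)^2 + 4*(-0.0667) + 1.67*|-0.0667| = -0.1331


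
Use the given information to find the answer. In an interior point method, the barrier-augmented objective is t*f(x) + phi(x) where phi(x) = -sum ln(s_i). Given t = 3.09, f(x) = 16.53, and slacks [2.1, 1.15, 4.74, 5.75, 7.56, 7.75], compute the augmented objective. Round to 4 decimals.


Step 1: Compute log-barrier.
ln values: [0.7419, 0.1398, 1.556, 1.7492, 2.0229, 2.0477]
phi = -(0.7419 + 0.1398 + 1.556 + 1.7492 + 2.0229 + 2.0477) = -8.2575
Step 2: Compute augmented objective.
t*f(x) = 3.09*16.53 = 51.0777
Total = 51.0777 - 8.2575 = 42.8202


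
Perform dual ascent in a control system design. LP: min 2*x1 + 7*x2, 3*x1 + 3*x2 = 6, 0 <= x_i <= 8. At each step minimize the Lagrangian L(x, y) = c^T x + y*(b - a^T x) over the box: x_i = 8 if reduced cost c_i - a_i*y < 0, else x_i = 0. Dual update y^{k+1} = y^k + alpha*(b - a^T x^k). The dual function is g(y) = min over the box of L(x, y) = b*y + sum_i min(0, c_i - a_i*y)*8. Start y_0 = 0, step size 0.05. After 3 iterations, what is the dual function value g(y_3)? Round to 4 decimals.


Dual ascent for LP: min 2*x1 + 7*x2, 3*x1 + 3*x2 = 6, 0 <= x_i <= 8
Step 1: y^k = 0.0, reduced costs: (2.0, 7.0)
  x^k = (0.0, 0.0), subgradient = b - a^T x = 6.0
  y^{k+1} = 0.0 + 0.05*6.0 = 0.3
Step 2: y^k = 0.3, reduced costs: (1.1, 6.1)
  x^k = (0.0, 0.0), subgradient = b - a^T x = 6.0
  y^{k+1} = 0.3 + 0.05*6.0 = 0.6
Step 3: y^k = 0.6, reduced costs: (0.2, 5.2)
  x^k = (0.0, 0.0), subgradient = b - a^T x = 6.0
  y^{k+1} = 0.6 + 0.05*6.0 = 0.9
Dual objective at y_3 = 0.9: reduced costs (-0.7, 4.3), box minimizer x = (8.0, 0.0)
g(y_3) = b*y + (c1 - a1*y)*x1 + (c2 - a2*y)*x2 = 6*0.9 + (-0.7)*8.0 + 4.3*0.0 = 5.4 - 5.6 + 0.0 = -0.2


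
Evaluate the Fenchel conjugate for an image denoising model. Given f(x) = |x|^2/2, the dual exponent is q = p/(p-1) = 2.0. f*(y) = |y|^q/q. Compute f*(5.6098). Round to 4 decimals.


The conjugate exponent q satisfies 1/p + 1/q = 1.
p = 2, so q = 2/(2 - 1) = 2.0
|y|^q = 5.6098^2.0 = 31.4699
f*(5.6098) = 31.4699 / 2.0 = 15.7349


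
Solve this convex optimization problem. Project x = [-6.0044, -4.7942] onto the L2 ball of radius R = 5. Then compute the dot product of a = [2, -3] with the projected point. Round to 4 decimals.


Step 1: Compute ||x|| (intermediates to 6 decimals).
||x|| = sqrt((-6.0044)^2 + (-4.7942)^2) = 7.683565
Step 2: Project.
Since ||x|| > R, scale = R/||x|| = 5/7.683565 = 0.65074, proj(x) = scale * x
proj(x) = [-3.907303, -3.119778]
Step 3: Dot product.
a^T * proj(x) = 2*(-3.907303) - 3*(-3.119778) = 1.5447


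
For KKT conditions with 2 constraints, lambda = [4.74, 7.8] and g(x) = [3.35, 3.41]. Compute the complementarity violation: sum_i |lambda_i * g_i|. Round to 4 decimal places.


KKT complementary slackness check:
lambda_1 * g_1 = 4.74 * 3.35 = 15.879
lambda_2 * g_2 = 7.8 * 3.41 = 26.598
Total violation = 15.879 + 26.598 = 42.477


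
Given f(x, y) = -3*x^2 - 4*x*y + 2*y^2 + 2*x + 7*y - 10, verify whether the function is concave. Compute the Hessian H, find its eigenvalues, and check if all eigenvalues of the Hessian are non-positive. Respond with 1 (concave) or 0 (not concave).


The Hessian of f(x,y) = -3*x^2 - 4*x*y + 2*y^2 + 2*x + 7*y - 10 is:
H = [[-6, -4], [-4, 4]]
Trace = -6 + 4 = -2
Determinant = -6*4 - (-4)^2 = -40
Discriminant = (-2)^2 - 4*-40 = 164.0
Eigenvalues: lambda_1 = -7.4031, lambda_2 = 5.4031
The function is not concave.

0


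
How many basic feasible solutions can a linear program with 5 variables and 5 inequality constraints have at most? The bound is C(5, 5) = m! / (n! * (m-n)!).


Each vertex corresponds to some choice of n active constraints out of m, so the number of vertices is at most C(m, n) = m! / (n!(m-n)!).
m = 5, n = 5
Numerator: 5 * 4 * 3 * 2 * 1
Denominator: 5! = 120
C(5, 5) = 1


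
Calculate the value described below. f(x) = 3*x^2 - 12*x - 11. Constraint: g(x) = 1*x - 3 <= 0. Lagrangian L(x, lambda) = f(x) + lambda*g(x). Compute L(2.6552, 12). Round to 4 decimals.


Step 1: Evaluate f(x).
f(2.6552) = 3*2.6552^2 - 12*2.6552 - 11 = -21.7121
Step 2: Evaluate g(x).
g(2.6552) = 1*2.6552 - 3 = -0.3448
Step 3: Compute Lagrangian.
L = -21.7121 + 12*-0.3448 = -25.8497


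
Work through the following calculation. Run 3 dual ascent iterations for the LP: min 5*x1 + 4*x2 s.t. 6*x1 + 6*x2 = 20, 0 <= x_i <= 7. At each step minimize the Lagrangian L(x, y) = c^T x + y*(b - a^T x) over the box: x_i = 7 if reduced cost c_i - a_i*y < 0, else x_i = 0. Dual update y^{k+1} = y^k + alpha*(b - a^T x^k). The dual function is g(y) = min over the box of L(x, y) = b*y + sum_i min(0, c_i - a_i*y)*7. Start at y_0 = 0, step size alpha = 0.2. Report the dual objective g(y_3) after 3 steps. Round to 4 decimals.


Dual ascent for LP: min 5*x1 + 4*x2, 6*x1 + 6*x2 = 20, 0 <= x_i <= 7
Step 1: y^k = 0.0, reduced costs: (5.0, 4.0)
  x^k = (0.0, 0.0), subgradient = b - a^T x = 20.0
  y^{k+1} = 0.0 + 0.2*20.0 = 4.0
Step 2: y^k = 4.0, reduced costs: (-19.0, -20.0)
  x^k = (7.0, 7.0), subgradient = b - a^T x = -64.0
  y^{k+1} = 4.0 + 0.2*-64.0 = -8.8
Step 3: y^k = -8.8, reduced costs: (57.8, 56.8)
  x^k = (0.0, 0.0), subgradient = b - a^T x = 20.0
  y^{k+1} = -8.8 + 0.2*20.0 = -4.8
Dual objective at y_3 = -4.8: reduced costs (33.8, 32.8), box minimizer x = (0.0, 0.0)
g(y_3) = b*y + (c1 - a1*y)*x1 + (c2 - a2*y)*x2 = 20*(-4.8) + 33.8*0.0 + 32.8*0.0 = -96.0 + 0.0 + 0.0 = -96.0


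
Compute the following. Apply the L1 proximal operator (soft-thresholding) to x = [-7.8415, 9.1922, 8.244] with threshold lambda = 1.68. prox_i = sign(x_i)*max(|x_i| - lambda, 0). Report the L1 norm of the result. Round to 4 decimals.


Soft-thresholding with lambda = 1.68:
prox(-7.8415) = sign(-7.8415)*max(|-7.8415| - 1.68, 0) = -6.1615
prox(9.1922) = sign(9.1922)*max(|9.1922| - 1.68, 0) = 7.5122
prox(8.244) = sign(8.244)*max(|8.244| - 1.68, 0) = 6.564
prox(x) = [-6.1615, 7.5122, 6.564]
||prox(x)||_1 = 6.1615 + 7.5122 + 6.564 = 20.2377


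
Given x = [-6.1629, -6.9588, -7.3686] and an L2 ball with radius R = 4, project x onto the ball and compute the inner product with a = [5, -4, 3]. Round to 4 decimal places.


Step 1: Compute ||x|| (intermediates to 6 decimals).
||x|| = sqrt((-6.1629)^2 + (-6.9588)^2 + (-7.3686)^2) = 11.861808
Step 2: Project.
Since ||x|| > R, scale = R/||x|| = 4/11.861808 = 0.337217, proj(x) = scale * x
proj(x) = [-2.078235, -2.346626, -2.484817]
Step 3: Dot product.
a^T * proj(x) = 5*(-2.078235) - 4*(-2.346626) + 3*(-2.484817) = -8.4591


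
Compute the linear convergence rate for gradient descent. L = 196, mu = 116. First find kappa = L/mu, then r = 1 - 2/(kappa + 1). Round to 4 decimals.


Step 1: Compute the condition number.
kappa = L/mu = 196/116 = 1.6897
Step 2: Compute the convergence rate.
r = 1 - 2/(kappa + 1) = 1 - 2*mu/(L + mu) = (L - mu)/(L + mu) = 80/312 = 0.2564


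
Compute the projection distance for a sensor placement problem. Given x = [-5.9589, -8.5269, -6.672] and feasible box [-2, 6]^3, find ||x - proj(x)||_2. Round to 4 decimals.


Project each component onto [-2, 6].
clip(-5.9589) = -2.0, clip(-8.5269) = -2.0, clip(-6.672) = -2.0
Projection = [-2.0, -2.0, -2.0]
Squared diffs: [15.6729, 42.6004, 21.8276]
Distance = sqrt(80.1009) = 8.9499


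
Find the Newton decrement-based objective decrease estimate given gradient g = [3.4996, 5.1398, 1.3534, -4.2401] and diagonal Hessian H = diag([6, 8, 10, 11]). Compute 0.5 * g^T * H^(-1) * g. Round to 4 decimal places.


Step 1: H is diagonal, so H^(-1) * g = [0.5833, 0.6425, 0.1353, -0.3855].
Step 2: g^T H^(-1) g = sum_i g_i^2 / H_ii
  = (3.4996)^2/6 + (5.1398)^2/8 + (1.3534)^2/10 + (-4.2401)^2/11
  = 2.0412 + 3.3022 + 0.1832 + 1.6344 = 7.161
Step 3: Objective decrease = 0.5 * g^T H^(-1) g = 3.5805


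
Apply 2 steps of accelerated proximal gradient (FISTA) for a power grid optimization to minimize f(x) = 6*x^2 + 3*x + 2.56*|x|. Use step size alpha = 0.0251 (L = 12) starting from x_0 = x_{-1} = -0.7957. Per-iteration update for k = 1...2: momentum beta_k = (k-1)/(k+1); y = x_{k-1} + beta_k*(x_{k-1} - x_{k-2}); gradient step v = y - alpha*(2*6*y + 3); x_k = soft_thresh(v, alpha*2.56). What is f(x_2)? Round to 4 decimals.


FISTA on f(x) = 6*x^2 + 3*x + 2.56*|x|
L = 12, alpha = 0.0251
Iteration 1: beta = 0.0, y = -0.7957 + 0.0*(-0.7957 + 0.7957) = -0.7957
  grad(y) = -6.5484, v = y - alpha*grad = -0.6313
  prox(v) = soft_thresh(-0.6313, 0.0643) = -0.5671
Iteration 2: beta = 0.3333, y = -0.5671 + 0.3333*(-0.5671 + 0.7957) = -0.4909
  grad(y) = -2.8905, v = y - alpha*grad = -0.4183
  prox(v) = soft_thresh(-0.4183, 0.0643) = -0.3541
f(x_2) = 6*(-0.3541)^2 + 3*(-0.3541) + 2.56*|-0.3541| = 0.5964


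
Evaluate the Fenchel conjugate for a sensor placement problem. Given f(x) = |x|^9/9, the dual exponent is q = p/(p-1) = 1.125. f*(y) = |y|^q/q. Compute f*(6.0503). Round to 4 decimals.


The conjugate exponent q satisfies 1/p + 1/q = 1.
p = 9, so q = 9/(9 - 1) = 1.125
|y|^q = 6.0503^1.125 = 7.577
f*(6.0503) = 7.577 / 1.125 = 6.7351


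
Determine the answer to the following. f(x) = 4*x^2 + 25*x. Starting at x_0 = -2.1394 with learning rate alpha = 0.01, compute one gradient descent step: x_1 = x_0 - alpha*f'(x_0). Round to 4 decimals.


We compute the gradient at x_0 and apply the update.
f'(x) = 8*x + 25
f'(-2.1394) = 8*-2.1394 + 25 = 7.8848
x_1 = -2.1394 - 0.01*7.8848 = -2.2182


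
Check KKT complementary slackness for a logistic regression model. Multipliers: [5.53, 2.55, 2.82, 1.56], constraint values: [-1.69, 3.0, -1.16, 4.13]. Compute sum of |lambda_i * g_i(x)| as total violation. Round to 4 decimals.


KKT complementary slackness check:
lambda_1 * g_1 = 5.53 * -1.69 = -9.3457
lambda_2 * g_2 = 2.55 * 3.0 = 7.65
lambda_3 * g_3 = 2.82 * -1.16 = -3.2712
lambda_4 * g_4 = 1.56 * 4.13 = 6.4428
Total violation = 9.3457 + 7.65 + 3.2712 + 6.4428 = 26.7097


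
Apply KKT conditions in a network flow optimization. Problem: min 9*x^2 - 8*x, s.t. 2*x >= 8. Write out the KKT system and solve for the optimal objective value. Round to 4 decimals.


Step 1: Try lambda = 0 (constraint inactive).
x_unc = 8/(2*9) = 0.4444
Check: 2*0.4444 = 0.8888 < 8 -- violated!
Step 2: Constraint must be active: 2*x = 8
x* = 8/2 = 4.0
lambda = (2*9*4.0 - 8)/2 = 32.0
Step 3: Compute optimal value.
f(x*) = 9*4.0^2 - 8*4.0 = 112.0


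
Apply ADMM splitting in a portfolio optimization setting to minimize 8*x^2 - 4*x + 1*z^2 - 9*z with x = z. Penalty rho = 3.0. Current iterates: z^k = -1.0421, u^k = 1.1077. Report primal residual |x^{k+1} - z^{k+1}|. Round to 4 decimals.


ADMM iteration with rho = 3.0, z^k = -1.0421, u^k = 1.1077
Step 1: x-update.
Minimize 8*x^2 - 4*x + (3.0/2)*(x + 1.0421 + 1.1077)^2
FOC: (2*8 + 3.0)*x = 4 + 3.0*(-1.0421 - 1.1077)
x^{k+1} = -0.1289
Step 2: z-update.
Minimize 1*z^2 - 9*z + (3.0/2)*(-0.1289 - z + 1.1077)^2
FOC: (2*1 + 3.0)*z = 9 + 3.0*(-0.1289 + 1.1077)
z^{k+1} = 2.3873
Step 3: u-update.
u^{k+1} = 1.1077 - 0.1289 - 2.3873 = -1.4085
Step 4: Primal residual = |-0.1289 - 2.3873| = 2.5162


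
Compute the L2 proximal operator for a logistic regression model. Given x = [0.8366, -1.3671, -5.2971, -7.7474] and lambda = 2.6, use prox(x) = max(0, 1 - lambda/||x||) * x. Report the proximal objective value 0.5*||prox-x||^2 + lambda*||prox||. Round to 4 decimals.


Step 1: Compute ||x||.
||x|| = 9.521
Step 2: Compute scaling factor.
scale = max(0, 1 - 2.6/9.521) = 0.7269
Step 3: prox(x) = [0.6081, -0.9938, -3.8506, -5.6317]
||prox(x)|| = 6.921
Step 4: Proximal objective.
0.5*||prox-x||^2 = 3.38
lambda*||prox|| = 17.9946
Total = 21.3747


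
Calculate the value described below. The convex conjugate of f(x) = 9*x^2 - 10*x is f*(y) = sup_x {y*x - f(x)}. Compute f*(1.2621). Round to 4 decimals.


f*(y) = sup_x {y*x - a*x^2 - b*x} = sup_x {(y-b)*x - a*x^2}
FOC: (y - b) - 2a*x = 0 => x* = (y - b)/(2a)
x* = (1.2621 + 10)/(2*9) = 0.6257
f*(1.2621) = (y-b)^2/(4a) = (1.2621 + 10)^2/(4*9)
= 126.8349/36 = 3.5232


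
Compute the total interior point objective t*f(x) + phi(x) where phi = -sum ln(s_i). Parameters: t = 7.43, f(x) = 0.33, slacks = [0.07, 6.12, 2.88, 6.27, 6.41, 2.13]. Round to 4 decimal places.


Step 1: Compute log-barrier.
ln values: [-2.6593, 1.8116, 1.0578, 1.8358, 1.8579, 0.7561]
phi = -(-2.6593 + 1.8116 + 1.0578 + 1.8358 + 1.8579 + 0.7561) = -4.6598
Step 2: Compute augmented objective.
t*f(x) = 7.43*0.33 = 2.4519
Total = 2.4519 - 4.6598 = -2.2079


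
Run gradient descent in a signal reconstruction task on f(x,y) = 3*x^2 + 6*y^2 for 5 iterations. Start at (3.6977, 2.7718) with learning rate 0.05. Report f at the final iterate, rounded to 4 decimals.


Gradient descent on f(x,y) = 3*x^2 + 6*y^2.
Starting point: (3.6977, 2.7718), alpha = 0.05
Step 1: grad_x = 2*3*3.6977 = 22.1862, grad_y = 2*6*2.7718 = 33.2616
  x_1 = 3.6977 - 0.05*22.1862 = 2.5884
  y_1 = 2.7718 - 0.05*33.2616 = 1.1087
Step 2: grad_x = 2*3*2.5884 = 15.5303, grad_y = 2*6*1.1087 = 13.3046
  x_2 = 2.5884 - 0.05*15.5303 = 1.8119
  y_2 = 1.1087 - 0.05*13.3046 = 0.4435
Step 3: grad_x = 2*3*1.8119 = 10.8712, grad_y = 2*6*0.4435 = 5.3219
  x_3 = 1.8119 - 0.05*10.8712 = 1.2683
  y_3 = 0.4435 - 0.05*5.3219 = 0.1774
Step 4: grad_x = 2*3*1.2683 = 7.6099, grad_y = 2*6*0.1774 = 2.1287
  x_4 = 1.2683 - 0.05*7.6099 = 0.8878
  y_4 = 0.1774 - 0.05*2.1287 = 0.071
Step 5: grad_x = 2*3*0.8878 = 5.3269, grad_y = 2*6*0.071 = 0.8515
  x_5 = 0.8878 - 0.05*5.3269 = 0.6215
  y_5 = 0.071 - 0.05*0.8515 = 0.0284
f(0.6215, 0.0284) = 3*0.6215^2 + 6*0.0284^2 = 1.1635


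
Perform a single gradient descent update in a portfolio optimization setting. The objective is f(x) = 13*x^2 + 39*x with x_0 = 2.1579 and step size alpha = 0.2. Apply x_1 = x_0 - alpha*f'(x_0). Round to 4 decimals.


We compute the gradient at x_0 and apply the update.
f'(x) = 26*x + 39
f'(2.1579) = 26*2.1579 + 39 = 95.1054
x_1 = 2.1579 - 0.2*95.1054 = -16.8632
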